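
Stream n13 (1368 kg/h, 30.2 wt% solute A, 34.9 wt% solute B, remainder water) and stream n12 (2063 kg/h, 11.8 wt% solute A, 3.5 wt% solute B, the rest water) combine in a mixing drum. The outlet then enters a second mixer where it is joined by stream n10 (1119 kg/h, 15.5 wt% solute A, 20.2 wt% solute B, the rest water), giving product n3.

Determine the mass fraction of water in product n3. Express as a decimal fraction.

Overall, product flow = 4550 kg/h.
water in = 1368×0.349 + 2063×0.847 + 1119×0.643 = 2944.3 kg/h.
water fraction in n3 = 0.6471.

0.6471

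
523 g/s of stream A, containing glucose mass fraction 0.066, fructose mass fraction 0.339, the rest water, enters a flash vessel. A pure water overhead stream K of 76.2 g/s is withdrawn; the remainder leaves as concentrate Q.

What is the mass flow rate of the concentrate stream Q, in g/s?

Concentrate = 523 − 76.2 = 446.8 g/s.

446.8 g/s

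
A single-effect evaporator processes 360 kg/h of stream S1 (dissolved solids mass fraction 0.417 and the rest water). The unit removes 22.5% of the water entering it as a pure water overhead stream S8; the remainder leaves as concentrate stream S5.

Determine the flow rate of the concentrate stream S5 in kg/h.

water entering = 360×0.583 = 209.88 kg/h; overhead removed = 0.225×209.88 = 47.223 kg/h.
Concentrate = 360 − 47.223 = 312.78 kg/h.

312.8 kg/h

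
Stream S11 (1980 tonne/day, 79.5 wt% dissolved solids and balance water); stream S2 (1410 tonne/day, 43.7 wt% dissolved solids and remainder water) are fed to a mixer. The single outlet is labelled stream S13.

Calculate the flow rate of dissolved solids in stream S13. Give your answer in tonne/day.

dissolved solids out = dissolved solids in = 1980×0.795 + 1410×0.437 = 2190.3 tonne/day.

2190 tonne/day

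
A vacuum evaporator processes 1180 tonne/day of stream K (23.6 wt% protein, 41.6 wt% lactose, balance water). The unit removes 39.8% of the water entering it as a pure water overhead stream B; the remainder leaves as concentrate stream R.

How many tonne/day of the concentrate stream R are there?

1017 tonne/day

water entering = 1180×0.348 = 410.64 tonne/day; overhead removed = 0.398×410.64 = 163.43 tonne/day.
Concentrate = 1180 − 163.43 = 1016.6 tonne/day.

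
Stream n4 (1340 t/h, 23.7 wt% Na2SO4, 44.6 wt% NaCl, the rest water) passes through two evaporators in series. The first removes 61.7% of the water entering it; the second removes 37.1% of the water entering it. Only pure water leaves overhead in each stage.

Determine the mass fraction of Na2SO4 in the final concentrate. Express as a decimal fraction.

0.3121

water in feed = 1340×0.317 = 424.78 t/h.
After stage 1: water left = (1−0.617)×424.78 = 162.69; stream total = 1077.9 t/h.
After stage 2: water left = (1−0.371)×162.69 = 102.33; final concentrate = 1017.6 t/h.
Na2SO4 fraction = 317.58/1017.6 = 0.3121.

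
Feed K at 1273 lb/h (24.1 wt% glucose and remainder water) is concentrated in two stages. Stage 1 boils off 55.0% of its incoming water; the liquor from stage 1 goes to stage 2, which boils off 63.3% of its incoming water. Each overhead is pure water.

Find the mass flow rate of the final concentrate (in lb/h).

466.4 lb/h

water in feed = 1273×0.759 = 966.21 lb/h.
After stage 1: water left = (1−0.550)×966.21 = 434.79; stream total = 741.59 lb/h.
After stage 2: water left = (1−0.633)×434.79 = 159.57; final concentrate = 466.36 lb/h.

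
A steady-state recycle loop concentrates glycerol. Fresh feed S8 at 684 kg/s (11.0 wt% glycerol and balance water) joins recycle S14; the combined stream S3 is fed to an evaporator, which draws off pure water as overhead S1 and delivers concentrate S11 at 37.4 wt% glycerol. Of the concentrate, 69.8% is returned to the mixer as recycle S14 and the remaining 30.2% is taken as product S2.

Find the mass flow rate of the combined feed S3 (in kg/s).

1149 kg/s

Overall glycerol balance (none leaves overhead): glycerol in fresh feed = glycerol in product, i.e. 684×0.110 = (1−0.698)·S11·0.374.
S11 = 75.24/(0.374×0.302) = 666.15 kg/s.
Recycle S14 = 0.698×666.15 = 464.97 kg/s.
Combined feed S3 = 684 + 464.97 = 1149 kg/s.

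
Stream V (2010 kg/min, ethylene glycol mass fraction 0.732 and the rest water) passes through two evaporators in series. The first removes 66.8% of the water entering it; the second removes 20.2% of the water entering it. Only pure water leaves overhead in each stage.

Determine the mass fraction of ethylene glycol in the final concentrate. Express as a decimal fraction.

0.912

water in feed = 2010×0.268 = 538.68 kg/min.
After stage 1: water left = (1−0.668)×538.68 = 178.84; stream total = 1650.2 kg/min.
After stage 2: water left = (1−0.202)×178.84 = 142.72; final concentrate = 1614 kg/min.
ethylene glycol fraction = 1471.3/1614 = 0.912.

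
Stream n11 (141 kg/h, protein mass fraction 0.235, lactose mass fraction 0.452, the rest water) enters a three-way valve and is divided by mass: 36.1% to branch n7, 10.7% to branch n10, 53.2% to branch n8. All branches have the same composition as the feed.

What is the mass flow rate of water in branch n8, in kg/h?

Branch n8 total = 0.532×141 = 75.012 kg/h.
water in n8 = 0.313×75.012 = 23.479 kg/h.

23.48 kg/h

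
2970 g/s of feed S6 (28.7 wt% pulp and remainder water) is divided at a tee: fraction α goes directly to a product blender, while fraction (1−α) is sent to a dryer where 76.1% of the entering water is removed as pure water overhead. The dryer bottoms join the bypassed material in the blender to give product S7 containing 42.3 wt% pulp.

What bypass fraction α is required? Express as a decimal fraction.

0.407

All 2970×0.287 = 852.39 g/s of pulp reaches S7, so S7 = 852.39/0.423 = 2015.1 g/s and vapour = 954.89 g/s.
The evaporator receives (1−α)·2970 of feed at 0.713 water and removes 0.761 of that water:
0.761×0.713×(1−α)×2970 = 954.89
(1−α) = 954.89/1611.5 = 0.5925;  α = 0.4075.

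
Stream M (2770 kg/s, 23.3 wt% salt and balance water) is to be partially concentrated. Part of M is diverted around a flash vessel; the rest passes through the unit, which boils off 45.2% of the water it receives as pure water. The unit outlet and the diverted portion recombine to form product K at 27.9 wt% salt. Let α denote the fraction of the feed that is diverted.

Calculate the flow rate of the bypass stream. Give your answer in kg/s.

All 2770×0.233 = 645.41 kg/s of salt reaches K, so K = 645.41/0.279 = 2313.3 kg/s and vapour = 456.7 kg/s.
The evaporator receives (1−α)·2770 of feed at 0.767 water and removes 0.452 of that water:
0.452×0.767×(1−α)×2770 = 456.7
(1−α) = 456.7/960.31 = 0.4756;  α = 0.5244.
Bypass flow = 0.5244×2770 = 1452.7 kg/s.

1453 kg/s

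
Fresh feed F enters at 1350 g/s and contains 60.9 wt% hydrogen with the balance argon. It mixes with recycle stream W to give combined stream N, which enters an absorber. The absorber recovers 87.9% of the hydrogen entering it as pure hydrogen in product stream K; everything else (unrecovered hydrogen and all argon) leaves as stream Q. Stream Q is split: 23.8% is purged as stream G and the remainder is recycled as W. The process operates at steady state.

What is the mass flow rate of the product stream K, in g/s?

796.1 g/s

hydrogen in N: m_A = 1350×0.609 + (1−0.238)·(1−0.879)·m_A, so m_A = 822.15/0.9078 = 905.65 g/s.
Product K = 0.879×905.65 = 796.07 g/s.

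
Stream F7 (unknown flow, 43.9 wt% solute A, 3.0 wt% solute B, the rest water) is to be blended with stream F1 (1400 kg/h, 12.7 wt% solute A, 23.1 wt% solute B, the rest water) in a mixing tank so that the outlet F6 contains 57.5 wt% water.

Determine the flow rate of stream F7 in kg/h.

2132 kg/h

Let F7 be the unknown flow. Total out = 1400 + F7.
water balance: 898.8 + 0.531·F7 = 0.575·(1400 + F7)
(0.531 − 0.575)·F7 = 0.575×1400 − 898.8 = -93.8
F7 = -93.8 / -0.044 = 2131.8 kg/h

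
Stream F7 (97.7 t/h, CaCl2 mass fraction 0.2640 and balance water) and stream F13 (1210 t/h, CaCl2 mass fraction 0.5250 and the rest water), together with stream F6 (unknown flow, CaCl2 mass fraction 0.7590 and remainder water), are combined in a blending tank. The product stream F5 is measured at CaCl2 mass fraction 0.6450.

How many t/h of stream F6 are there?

1600 t/h

Let F6 be the unknown flow. Total out = 1307.7 + F6.
CaCl2 balance: 661.04 + 0.759·F6 = 0.645·(1307.7 + F6)
(0.759 − 0.645)·F6 = 0.645×1307.7 − 661.04 = 182.42
F6 = 182.42 / 0.114 = 1600.2 t/h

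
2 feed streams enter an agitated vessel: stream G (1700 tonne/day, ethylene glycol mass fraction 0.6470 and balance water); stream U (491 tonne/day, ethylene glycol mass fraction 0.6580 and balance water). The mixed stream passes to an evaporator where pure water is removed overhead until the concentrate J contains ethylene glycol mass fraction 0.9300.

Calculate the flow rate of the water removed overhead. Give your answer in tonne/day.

660.9 tonne/day

ethylene glycol entering = 1700×0.647 + 491×0.658 = 1423 tonne/day.
All ethylene glycol reports to J, so J = 1423/0.930 = 1530.1 tonne/day.
Total feed = 2191 tonne/day; overhead = 2191 − 1530.1 = 660.92 tonne/day.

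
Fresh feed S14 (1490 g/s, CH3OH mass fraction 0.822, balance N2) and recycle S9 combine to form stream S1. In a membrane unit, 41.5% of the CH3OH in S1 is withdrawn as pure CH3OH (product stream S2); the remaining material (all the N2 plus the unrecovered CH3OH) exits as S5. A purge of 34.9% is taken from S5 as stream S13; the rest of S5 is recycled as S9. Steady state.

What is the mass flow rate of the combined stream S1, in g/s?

N2 enters only via S14 and leaves only via the purge: 1490×0.178 = 0.349×(N2 in S5), and the membrane unit passes all N2, so N2 in S1 = N2 in S5 = 759.94 g/s.
CH3OH in S1: m_A = 1490×0.822 + (1−0.349)·(1−0.415)·m_A, so m_A = 1224.8/0.6192 = 1978.1 g/s.
S1 = 1978.1 + 759.94 = 2738.1 g/s.

2738 g/s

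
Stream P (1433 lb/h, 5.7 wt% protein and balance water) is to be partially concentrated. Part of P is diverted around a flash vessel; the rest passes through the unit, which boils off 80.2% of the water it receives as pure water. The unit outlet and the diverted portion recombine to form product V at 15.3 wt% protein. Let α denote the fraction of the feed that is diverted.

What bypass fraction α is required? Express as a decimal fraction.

All 1433×0.057 = 81.681 lb/h of protein reaches V, so V = 81.681/0.153 = 533.86 lb/h and vapour = 899.14 lb/h.
The evaporator receives (1−α)·1433 of feed at 0.943 water and removes 0.802 of that water:
0.802×0.943×(1−α)×1433 = 899.14
(1−α) = 899.14/1083.8 = 0.8296;  α = 0.1704.

0.170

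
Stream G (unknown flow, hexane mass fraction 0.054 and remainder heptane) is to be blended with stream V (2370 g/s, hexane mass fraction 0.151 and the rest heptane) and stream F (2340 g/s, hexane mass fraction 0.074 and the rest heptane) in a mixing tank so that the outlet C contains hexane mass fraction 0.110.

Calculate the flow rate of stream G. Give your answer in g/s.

230.9 g/s

Let G be the unknown flow. Total out = 4710 + G.
hexane balance: 531.03 + 0.054·G = 0.110·(4710 + G)
(0.054 − 0.110)·G = 0.110×4710 − 531.03 = -12.93
G = -12.93 / -0.056 = 230.89 g/s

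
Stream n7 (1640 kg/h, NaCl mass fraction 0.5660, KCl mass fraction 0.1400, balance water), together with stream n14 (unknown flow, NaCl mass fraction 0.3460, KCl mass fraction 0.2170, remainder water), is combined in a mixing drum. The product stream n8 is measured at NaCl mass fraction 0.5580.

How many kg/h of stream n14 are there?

Let n14 be the unknown flow. Total out = 1640 + n14.
NaCl balance: 928.24 + 0.346·n14 = 0.558·(1640 + n14)
(0.346 − 0.558)·n14 = 0.558×1640 − 928.24 = -13.12
n14 = -13.12 / -0.212 = 61.887 kg/h

61.89 kg/h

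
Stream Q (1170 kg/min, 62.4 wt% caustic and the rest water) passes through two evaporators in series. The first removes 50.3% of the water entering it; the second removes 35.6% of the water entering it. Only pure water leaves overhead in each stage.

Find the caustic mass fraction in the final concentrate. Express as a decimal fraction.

water in feed = 1170×0.376 = 439.92 kg/min.
After stage 1: water left = (1−0.503)×439.92 = 218.64; stream total = 948.72 kg/min.
After stage 2: water left = (1−0.356)×218.64 = 140.8; final concentrate = 870.88 kg/min.
caustic fraction = 730.08/870.88 = 0.838.

0.838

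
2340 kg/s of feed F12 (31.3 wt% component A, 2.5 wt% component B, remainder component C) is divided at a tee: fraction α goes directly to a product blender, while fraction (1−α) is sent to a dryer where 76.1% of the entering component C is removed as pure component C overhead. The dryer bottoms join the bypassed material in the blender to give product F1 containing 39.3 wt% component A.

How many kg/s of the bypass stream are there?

1394 kg/s

All 2340×0.313 = 732.42 kg/s of component A reaches F1, so F1 = 732.42/0.393 = 1863.7 kg/s and vapour = 476.34 kg/s.
The evaporator receives (1−α)·2340 of feed at 0.662 component C and removes 0.761 of that component C:
0.761×0.662×(1−α)×2340 = 476.34
(1−α) = 476.34/1178.8 = 0.4041;  α = 0.5959.
Bypass flow = 0.5959×2340 = 1394.5 kg/s.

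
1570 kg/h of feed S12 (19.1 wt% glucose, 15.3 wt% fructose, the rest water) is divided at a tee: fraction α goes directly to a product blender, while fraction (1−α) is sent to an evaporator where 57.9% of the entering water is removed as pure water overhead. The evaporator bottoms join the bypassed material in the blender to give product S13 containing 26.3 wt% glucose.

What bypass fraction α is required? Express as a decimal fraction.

0.279

All 1570×0.191 = 299.87 kg/h of glucose reaches S13, so S13 = 299.87/0.263 = 1140.2 kg/h and vapour = 429.81 kg/h.
The evaporator receives (1−α)·1570 of feed at 0.656 water and removes 0.579 of that water:
0.579×0.656×(1−α)×1570 = 429.81
(1−α) = 429.81/596.32 = 0.7208;  α = 0.2792.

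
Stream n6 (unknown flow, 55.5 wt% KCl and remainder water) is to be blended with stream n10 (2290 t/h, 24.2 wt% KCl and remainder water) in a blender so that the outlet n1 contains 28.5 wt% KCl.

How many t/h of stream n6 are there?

364.7 t/h

Let n6 be the unknown flow. Total out = 2290 + n6.
KCl balance: 554.18 + 0.555·n6 = 0.285·(2290 + n6)
(0.555 − 0.285)·n6 = 0.285×2290 − 554.18 = 98.47
n6 = 98.47 / 0.270 = 364.7 t/h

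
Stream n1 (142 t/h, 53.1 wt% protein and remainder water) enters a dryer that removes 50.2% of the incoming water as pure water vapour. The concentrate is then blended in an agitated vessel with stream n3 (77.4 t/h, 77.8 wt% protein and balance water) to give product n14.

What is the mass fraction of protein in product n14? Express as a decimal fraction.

Vapour removed = 0.502×0.469×142 = 33.432 t/h; concentrate = 108.57 t/h.
protein reaching the mixer = 75.402 (from concentrate) + 77.4×0.778 = 135.62 t/h.
Product flow = 108.57 + 77.4 = 185.97 t/h; protein fraction = 0.7293.

0.7293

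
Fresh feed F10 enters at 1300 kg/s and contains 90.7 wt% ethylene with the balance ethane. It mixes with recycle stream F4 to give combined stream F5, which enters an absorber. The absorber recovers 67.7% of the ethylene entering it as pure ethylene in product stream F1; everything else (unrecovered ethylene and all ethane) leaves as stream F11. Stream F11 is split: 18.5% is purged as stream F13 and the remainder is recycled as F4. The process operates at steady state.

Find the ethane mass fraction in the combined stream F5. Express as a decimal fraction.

ethane enters only via F10 and leaves only via the purge: 1300×0.093 = 0.185×(ethane in F11), and the absorber passes all ethane, so ethane in F5 = ethane in F11 = 653.51 kg/s.
ethylene in F5: m_A = 1300×0.907 + (1−0.185)·(1−0.677)·m_A, so m_A = 1179.1/0.7368 = 1600.4 kg/s.
F5 = 1600.4 + 653.51 = 2253.9 kg/s.
ethane fraction in F5 = 653.51/2253.9 = 0.290.

0.290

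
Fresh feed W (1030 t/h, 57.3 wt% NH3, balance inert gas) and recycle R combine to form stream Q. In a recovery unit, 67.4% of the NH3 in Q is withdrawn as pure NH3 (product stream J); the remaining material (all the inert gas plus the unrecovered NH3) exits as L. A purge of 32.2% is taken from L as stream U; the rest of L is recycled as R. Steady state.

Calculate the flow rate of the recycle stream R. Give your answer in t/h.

inert gas enters only via W and leaves only via the purge: 1030×0.427 = 0.322×(inert gas in L), and the recovery unit passes all inert gas, so inert gas in Q = inert gas in L = 1365.9 t/h.
NH3 in Q: m_A = 1030×0.573 + (1−0.322)·(1−0.674)·m_A, so m_A = 590.19/0.7790 = 757.65 t/h.
L = (1−0.674)×757.65 + 1365.9 = 1612.9 t/h.
Recycle R = (1−0.322)×1612.9 = 1093.5 t/h.

1094 t/h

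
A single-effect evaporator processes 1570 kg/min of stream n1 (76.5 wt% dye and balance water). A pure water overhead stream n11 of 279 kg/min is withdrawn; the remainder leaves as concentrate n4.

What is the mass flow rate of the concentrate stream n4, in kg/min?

Concentrate = 1570 − 279 = 1291 kg/min.

1291 kg/min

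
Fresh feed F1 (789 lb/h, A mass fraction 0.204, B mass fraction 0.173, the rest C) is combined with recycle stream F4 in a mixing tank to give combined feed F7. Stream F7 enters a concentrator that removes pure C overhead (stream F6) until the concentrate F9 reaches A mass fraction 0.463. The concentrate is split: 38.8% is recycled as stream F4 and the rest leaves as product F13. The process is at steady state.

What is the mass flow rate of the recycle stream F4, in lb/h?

220.4 lb/h

Overall A balance (none leaves overhead): A in fresh feed = A in product, i.e. 789×0.204 = (1−0.388)·F9·0.463.
F9 = 160.96/(0.463×0.612) = 568.03 lb/h.
Recycle F4 = 0.388×568.03 = 220.4 lb/h.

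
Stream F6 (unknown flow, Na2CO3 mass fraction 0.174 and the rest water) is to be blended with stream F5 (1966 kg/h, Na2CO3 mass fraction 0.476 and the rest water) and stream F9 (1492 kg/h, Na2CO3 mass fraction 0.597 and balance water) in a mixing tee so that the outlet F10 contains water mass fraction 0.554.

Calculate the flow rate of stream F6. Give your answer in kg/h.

Let F6 be the unknown flow. Total out = 3458 + F6.
water balance: 1631.5 + 0.826·F6 = 0.554·(3458 + F6)
(0.826 − 0.554)·F6 = 0.554×3458 − 1631.5 = 284.27
F6 = 284.27 / 0.272 = 1045.1 kg/h

1045 kg/h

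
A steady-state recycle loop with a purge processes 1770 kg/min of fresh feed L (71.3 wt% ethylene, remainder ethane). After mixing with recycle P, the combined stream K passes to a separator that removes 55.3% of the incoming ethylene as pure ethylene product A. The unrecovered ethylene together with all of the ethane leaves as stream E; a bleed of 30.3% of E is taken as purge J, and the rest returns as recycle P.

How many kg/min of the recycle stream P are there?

ethane enters only via L and leaves only via the purge: 1770×0.287 = 0.303×(ethane in E), and the separator passes all ethane, so ethane in K = ethane in E = 1676.5 kg/min.
ethylene in K: m_A = 1770×0.713 + (1−0.303)·(1−0.553)·m_A, so m_A = 1262/0.6884 = 1833.1 kg/min.
E = (1−0.553)×1833.1 + 1676.5 = 2495.9 kg/min.
Recycle P = (1−0.303)×2495.9 = 1739.7 kg/min.

1740 kg/min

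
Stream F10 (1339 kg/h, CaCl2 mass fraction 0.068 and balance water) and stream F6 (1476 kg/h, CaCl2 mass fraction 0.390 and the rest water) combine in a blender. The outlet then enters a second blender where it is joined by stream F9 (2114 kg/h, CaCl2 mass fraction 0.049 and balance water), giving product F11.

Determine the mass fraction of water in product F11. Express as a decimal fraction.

0.844

Overall, product flow = 4929 kg/h.
water in = 1339×0.932 + 1476×0.610 + 2114×0.951 = 4158.7 kg/h.
water fraction in F11 = 0.844.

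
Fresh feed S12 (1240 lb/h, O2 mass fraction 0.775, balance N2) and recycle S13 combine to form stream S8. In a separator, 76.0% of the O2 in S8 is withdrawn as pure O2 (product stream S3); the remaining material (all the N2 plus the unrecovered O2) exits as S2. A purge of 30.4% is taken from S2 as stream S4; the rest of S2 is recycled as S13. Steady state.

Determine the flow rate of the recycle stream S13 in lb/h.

N2 enters only via S12 and leaves only via the purge: 1240×0.225 = 0.304×(N2 in S2), and the separator passes all N2, so N2 in S8 = N2 in S2 = 917.76 lb/h.
O2 in S8: m_A = 1240×0.775 + (1−0.304)·(1−0.760)·m_A, so m_A = 961/0.8330 = 1153.7 lb/h.
S2 = (1−0.760)×1153.7 + 917.76 = 1194.7 lb/h.
Recycle S13 = (1−0.304)×1194.7 = 831.48 lb/h.

831.5 lb/h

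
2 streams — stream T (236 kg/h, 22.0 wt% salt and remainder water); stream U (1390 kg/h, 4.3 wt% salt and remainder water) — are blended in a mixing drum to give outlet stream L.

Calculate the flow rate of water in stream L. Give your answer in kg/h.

water out = water in = 236×0.780 + 1390×0.957 = 1514.3 kg/h.

1514 kg/h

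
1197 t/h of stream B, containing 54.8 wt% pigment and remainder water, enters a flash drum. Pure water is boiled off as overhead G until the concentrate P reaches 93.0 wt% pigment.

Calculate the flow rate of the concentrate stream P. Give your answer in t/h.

pigment is conserved: 1197×0.548 = 655.96 t/h all reports to the concentrate.
Concentrate = 655.96/(target fraction) = 705.33 t/h.

705.3 t/h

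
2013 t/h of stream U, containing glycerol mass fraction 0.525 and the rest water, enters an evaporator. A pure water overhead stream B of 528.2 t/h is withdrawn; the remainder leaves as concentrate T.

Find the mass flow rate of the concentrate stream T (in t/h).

1485 t/h

Concentrate = 2013 − 528.2 = 1484.8 t/h.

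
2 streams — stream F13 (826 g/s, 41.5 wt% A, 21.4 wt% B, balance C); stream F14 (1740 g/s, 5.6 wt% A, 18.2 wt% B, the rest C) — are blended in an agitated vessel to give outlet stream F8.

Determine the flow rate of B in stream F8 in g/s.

493.4 g/s

B out = B in = 826×0.214 + 1740×0.182 = 493.44 g/s.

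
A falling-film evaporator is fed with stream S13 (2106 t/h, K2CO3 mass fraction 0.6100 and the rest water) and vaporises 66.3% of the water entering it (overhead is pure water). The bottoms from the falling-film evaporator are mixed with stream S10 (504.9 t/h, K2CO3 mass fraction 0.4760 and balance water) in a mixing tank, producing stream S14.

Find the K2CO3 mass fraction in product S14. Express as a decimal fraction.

Vapour removed = 0.663×0.390×2106 = 544.55 t/h; concentrate = 1561.5 t/h.
K2CO3 reaching the mixer = 1284.7 (from concentrate) + 504.9×0.476 = 1525 t/h.
Product flow = 1561.5 + 504.9 = 2066.4 t/h; K2CO3 fraction = 0.7380.

0.7380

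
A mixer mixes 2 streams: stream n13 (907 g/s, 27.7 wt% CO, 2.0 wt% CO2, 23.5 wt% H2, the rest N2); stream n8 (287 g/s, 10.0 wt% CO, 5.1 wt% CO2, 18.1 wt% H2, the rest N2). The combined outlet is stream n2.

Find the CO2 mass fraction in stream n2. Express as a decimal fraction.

0.027

Total flow out = 907 + 287 = 1194 g/s.
CO2 in = 907×0.020 + 287×0.051 = 32.777 g/s.
CO2 mass fraction in n2 = 32.777/1194 = 0.027.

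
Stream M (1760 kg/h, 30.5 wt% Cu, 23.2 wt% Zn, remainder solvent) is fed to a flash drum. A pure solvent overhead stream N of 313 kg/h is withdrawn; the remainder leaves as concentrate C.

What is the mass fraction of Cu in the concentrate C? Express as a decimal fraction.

0.371

Cu is not removed: 1760×0.305 = 536.8 kg/h of Cu enters C.
Concentrate = 1760 − 313 = 1447 kg/h.
Mass fraction = 536.8/1447 = 0.371.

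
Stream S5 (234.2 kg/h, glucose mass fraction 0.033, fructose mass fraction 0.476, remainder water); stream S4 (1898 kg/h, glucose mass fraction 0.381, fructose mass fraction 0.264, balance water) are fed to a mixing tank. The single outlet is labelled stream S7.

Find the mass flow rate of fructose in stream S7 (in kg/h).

612.6 kg/h

fructose out = fructose in = 234.2×0.476 + 1898×0.264 = 612.55 kg/h.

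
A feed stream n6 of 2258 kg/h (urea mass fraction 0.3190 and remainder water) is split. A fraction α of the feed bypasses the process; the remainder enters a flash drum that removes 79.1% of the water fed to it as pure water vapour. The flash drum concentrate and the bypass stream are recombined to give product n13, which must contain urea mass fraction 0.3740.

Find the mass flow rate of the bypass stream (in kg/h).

All 2258×0.319 = 720.3 kg/h of urea reaches n13, so n13 = 720.3/0.374 = 1925.9 kg/h and vapour = 332.06 kg/h.
The evaporator receives (1−α)·2258 of feed at 0.681 water and removes 0.791 of that water:
0.791×0.681×(1−α)×2258 = 332.06
(1−α) = 332.06/1216.3 = 0.2730;  α = 0.7270.
Bypass flow = 0.7270×2258 = 1641.6 kg/h.

1642 kg/h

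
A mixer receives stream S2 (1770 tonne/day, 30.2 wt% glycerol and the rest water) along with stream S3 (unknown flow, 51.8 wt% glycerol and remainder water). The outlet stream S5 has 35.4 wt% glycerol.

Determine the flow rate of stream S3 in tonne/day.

561.2 tonne/day

Let S3 be the unknown flow. Total out = 1770 + S3.
glycerol balance: 534.54 + 0.518·S3 = 0.354·(1770 + S3)
(0.518 − 0.354)·S3 = 0.354×1770 − 534.54 = 92.04
S3 = 92.04 / 0.164 = 561.22 tonne/day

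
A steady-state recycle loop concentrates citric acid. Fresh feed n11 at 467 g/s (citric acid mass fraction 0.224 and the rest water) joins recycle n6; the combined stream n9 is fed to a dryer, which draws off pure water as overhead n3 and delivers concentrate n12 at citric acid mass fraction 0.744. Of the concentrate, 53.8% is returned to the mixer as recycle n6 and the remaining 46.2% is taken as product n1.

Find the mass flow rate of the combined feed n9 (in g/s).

630.7 g/s

Overall citric acid balance (none leaves overhead): citric acid in fresh feed = citric acid in product, i.e. 467×0.224 = (1−0.538)·n12·0.744.
n12 = 104.61/(0.744×0.462) = 304.33 g/s.
Recycle n6 = 0.538×304.33 = 163.73 g/s.
Combined feed n9 = 467 + 163.73 = 630.73 g/s.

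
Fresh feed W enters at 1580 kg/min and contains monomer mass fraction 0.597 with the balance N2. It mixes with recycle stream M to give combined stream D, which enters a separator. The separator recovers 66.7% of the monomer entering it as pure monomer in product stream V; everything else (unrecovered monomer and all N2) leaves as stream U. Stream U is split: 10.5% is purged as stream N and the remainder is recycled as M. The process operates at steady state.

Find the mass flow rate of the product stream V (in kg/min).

896.3 kg/min

monomer in D: m_A = 1580×0.597 + (1−0.105)·(1−0.667)·m_A, so m_A = 943.26/0.7020 = 1343.7 kg/min.
Product V = 0.667×1343.7 = 896.28 kg/min.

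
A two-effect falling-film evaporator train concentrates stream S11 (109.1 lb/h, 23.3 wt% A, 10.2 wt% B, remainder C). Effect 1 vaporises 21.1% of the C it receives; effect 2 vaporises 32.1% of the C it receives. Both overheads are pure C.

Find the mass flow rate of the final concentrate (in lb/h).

C in feed = 109.1×0.665 = 72.552 lb/h.
After stage 1: C left = (1−0.211)×72.552 = 57.243; stream total = 93.792 lb/h.
After stage 2: C left = (1−0.321)×57.243 = 38.868; final concentrate = 75.417 lb/h.

75.42 lb/h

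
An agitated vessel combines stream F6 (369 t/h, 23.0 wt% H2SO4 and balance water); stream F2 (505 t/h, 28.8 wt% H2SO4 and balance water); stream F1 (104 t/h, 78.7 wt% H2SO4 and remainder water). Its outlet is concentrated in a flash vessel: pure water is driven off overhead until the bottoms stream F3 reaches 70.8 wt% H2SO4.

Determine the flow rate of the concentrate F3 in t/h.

H2SO4 entering = 369×0.230 + 505×0.288 + 104×0.787 = 312.16 t/h.
All H2SO4 reports to F3, so F3 = 312.16/0.708 = 440.9 t/h.

440.9 t/h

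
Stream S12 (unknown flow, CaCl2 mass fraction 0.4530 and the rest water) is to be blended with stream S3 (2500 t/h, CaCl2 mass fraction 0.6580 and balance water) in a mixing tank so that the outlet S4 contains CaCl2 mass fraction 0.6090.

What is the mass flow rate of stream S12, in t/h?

Let S12 be the unknown flow. Total out = 2500 + S12.
CaCl2 balance: 1645 + 0.453·S12 = 0.609·(2500 + S12)
(0.453 − 0.609)·S12 = 0.609×2500 − 1645 = -122.5
S12 = -122.5 / -0.156 = 785.26 t/h

785.3 t/h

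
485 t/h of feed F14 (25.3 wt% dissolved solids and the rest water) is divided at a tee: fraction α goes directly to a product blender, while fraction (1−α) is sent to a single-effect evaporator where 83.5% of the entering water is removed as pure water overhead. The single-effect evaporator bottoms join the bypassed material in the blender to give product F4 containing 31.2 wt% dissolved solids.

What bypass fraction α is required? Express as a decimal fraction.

0.697

All 485×0.253 = 122.7 t/h of dissolved solids reaches F4, so F4 = 122.7/0.312 = 393.29 t/h and vapour = 91.715 t/h.
The evaporator receives (1−α)·485 of feed at 0.747 water and removes 0.835 of that water:
0.835×0.747×(1−α)×485 = 91.715
(1−α) = 91.715/302.52 = 0.3032;  α = 0.6968.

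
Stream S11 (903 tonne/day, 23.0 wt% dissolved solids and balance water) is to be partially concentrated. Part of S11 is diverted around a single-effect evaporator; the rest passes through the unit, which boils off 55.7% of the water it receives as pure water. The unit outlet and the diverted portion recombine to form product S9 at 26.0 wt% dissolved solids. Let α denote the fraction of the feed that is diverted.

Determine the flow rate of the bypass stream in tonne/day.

All 903×0.230 = 207.69 tonne/day of dissolved solids reaches S9, so S9 = 207.69/0.260 = 798.81 tonne/day and vapour = 104.19 tonne/day.
The evaporator receives (1−α)·903 of feed at 0.770 water and removes 0.557 of that water:
0.557×0.770×(1−α)×903 = 104.19
(1−α) = 104.19/387.29 = 0.2690;  α = 0.7310.
Bypass flow = 0.7310×903 = 660.07 tonne/day.

660.1 tonne/day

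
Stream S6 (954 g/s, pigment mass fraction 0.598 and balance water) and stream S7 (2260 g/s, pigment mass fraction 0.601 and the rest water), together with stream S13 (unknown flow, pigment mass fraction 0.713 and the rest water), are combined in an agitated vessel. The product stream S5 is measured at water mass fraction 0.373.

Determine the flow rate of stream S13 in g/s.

1005 g/s

Let S13 be the unknown flow. Total out = 3214 + S13.
water balance: 1285.2 + 0.287·S13 = 0.373·(3214 + S13)
(0.287 − 0.373)·S13 = 0.373×3214 − 1285.2 = -86.426
S13 = -86.426 / -0.086 = 1005 g/s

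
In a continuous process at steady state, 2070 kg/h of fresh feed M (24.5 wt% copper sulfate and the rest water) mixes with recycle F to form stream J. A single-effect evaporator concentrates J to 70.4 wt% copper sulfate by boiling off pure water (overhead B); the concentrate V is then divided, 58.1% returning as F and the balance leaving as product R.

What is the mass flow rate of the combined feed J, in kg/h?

Overall copper sulfate balance (none leaves overhead): copper sulfate in fresh feed = copper sulfate in product, i.e. 2070×0.245 = (1−0.581)·V·0.704.
V = 507.15/(0.704×0.419) = 1719.3 kg/h.
Recycle F = 0.581×1719.3 = 998.91 kg/h.
Combined feed J = 2070 + 998.91 = 3068.9 kg/h.

3069 kg/h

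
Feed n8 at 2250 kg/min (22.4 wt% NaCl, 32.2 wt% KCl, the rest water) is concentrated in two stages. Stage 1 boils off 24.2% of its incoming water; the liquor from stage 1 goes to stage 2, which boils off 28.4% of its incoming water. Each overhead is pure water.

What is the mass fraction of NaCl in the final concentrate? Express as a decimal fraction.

water in feed = 2250×0.454 = 1021.5 kg/min.
After stage 1: water left = (1−0.242)×1021.5 = 774.3; stream total = 2002.8 kg/min.
After stage 2: water left = (1−0.284)×774.3 = 554.4; final concentrate = 1782.9 kg/min.
NaCl fraction = 504/1782.9 = 0.283.

0.283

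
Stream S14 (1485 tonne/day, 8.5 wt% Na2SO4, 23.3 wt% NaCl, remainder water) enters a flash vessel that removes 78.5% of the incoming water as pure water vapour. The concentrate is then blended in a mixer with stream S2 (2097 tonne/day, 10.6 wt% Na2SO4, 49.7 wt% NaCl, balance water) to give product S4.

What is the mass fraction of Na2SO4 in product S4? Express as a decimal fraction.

Vapour removed = 0.785×0.682×1485 = 795.02 tonne/day; concentrate = 689.98 tonne/day.
Na2SO4 reaching the mixer = 126.23 (from concentrate) + 2097×0.106 = 348.51 tonne/day.
Product flow = 689.98 + 2097 = 2787 tonne/day; Na2SO4 fraction = 0.125.

0.125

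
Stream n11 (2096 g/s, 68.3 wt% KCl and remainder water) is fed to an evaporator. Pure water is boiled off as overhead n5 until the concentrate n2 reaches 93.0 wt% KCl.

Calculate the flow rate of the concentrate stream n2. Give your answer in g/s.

KCl is conserved: 2096×0.683 = 1431.6 g/s all reports to the concentrate.
Concentrate = 1431.6/(target fraction) = 1539.3 g/s.

1539 g/s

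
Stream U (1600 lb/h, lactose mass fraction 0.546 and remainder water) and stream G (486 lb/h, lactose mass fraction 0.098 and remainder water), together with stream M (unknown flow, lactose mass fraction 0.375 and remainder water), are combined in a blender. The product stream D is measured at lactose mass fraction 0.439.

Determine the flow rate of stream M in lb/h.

85.53 lb/h

Let M be the unknown flow. Total out = 2086 + M.
lactose balance: 921.23 + 0.375·M = 0.439·(2086 + M)
(0.375 − 0.439)·M = 0.439×2086 − 921.23 = -5.474
M = -5.474 / -0.064 = 85.531 lb/h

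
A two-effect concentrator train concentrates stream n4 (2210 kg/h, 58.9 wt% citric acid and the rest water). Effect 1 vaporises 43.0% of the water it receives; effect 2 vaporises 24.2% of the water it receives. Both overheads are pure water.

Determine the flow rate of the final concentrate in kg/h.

water in feed = 2210×0.411 = 908.31 kg/h.
After stage 1: water left = (1−0.430)×908.31 = 517.74; stream total = 1819.4 kg/h.
After stage 2: water left = (1−0.242)×517.74 = 392.44; final concentrate = 1694.1 kg/h.

1694 kg/h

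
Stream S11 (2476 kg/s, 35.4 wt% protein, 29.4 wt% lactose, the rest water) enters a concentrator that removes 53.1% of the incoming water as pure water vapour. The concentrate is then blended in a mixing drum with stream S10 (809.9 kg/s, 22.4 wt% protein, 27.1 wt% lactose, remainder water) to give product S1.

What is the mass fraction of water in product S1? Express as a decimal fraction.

Vapour removed = 0.531×0.352×2476 = 462.79 kg/s; concentrate = 2013.2 kg/s.
water reaching the mixer = 408.76 (from concentrate) + 809.9×0.505 = 817.76 kg/s.
Product flow = 2013.2 + 809.9 = 2823.1 kg/s; water fraction = 0.290.

0.290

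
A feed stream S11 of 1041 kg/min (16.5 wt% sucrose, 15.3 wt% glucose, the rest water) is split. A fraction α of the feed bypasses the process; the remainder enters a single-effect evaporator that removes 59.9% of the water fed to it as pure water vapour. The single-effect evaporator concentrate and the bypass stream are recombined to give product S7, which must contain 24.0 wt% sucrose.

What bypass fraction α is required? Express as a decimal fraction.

0.235

All 1041×0.165 = 171.77 kg/min of sucrose reaches S7, so S7 = 171.77/0.240 = 715.69 kg/min and vapour = 325.31 kg/min.
The evaporator receives (1−α)·1041 of feed at 0.682 water and removes 0.599 of that water:
0.599×0.682×(1−α)×1041 = 325.31
(1−α) = 325.31/425.27 = 0.7650;  α = 0.2350.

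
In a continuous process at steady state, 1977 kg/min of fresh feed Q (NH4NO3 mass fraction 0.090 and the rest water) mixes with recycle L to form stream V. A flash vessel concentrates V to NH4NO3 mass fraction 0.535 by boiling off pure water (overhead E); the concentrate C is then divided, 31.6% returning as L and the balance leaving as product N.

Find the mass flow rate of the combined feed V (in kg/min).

Overall NH4NO3 balance (none leaves overhead): NH4NO3 in fresh feed = NH4NO3 in product, i.e. 1977×0.090 = (1−0.316)·C·0.535.
C = 177.93/(0.535×0.684) = 486.23 kg/min.
Recycle L = 0.316×486.23 = 153.65 kg/min.
Combined feed V = 1977 + 153.65 = 2130.6 kg/min.

2131 kg/min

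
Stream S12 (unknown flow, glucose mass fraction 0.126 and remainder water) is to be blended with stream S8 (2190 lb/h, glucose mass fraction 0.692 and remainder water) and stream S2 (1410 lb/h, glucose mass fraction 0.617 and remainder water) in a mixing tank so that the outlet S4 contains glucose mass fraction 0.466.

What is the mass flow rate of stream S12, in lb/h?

Let S12 be the unknown flow. Total out = 3600 + S12.
glucose balance: 2385.4 + 0.126·S12 = 0.466·(3600 + S12)
(0.126 − 0.466)·S12 = 0.466×3600 − 2385.4 = -707.85
S12 = -707.85 / -0.340 = 2081.9 lb/h

2082 lb/h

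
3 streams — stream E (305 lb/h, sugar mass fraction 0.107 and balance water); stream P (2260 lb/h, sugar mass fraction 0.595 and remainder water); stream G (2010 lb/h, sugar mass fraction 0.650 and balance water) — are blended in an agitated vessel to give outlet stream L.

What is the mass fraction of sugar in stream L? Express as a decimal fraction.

0.587

Total flow out = 305 + 2260 + 2010 = 4575 lb/h.
sugar in = 305×0.107 + 2260×0.595 + 2010×0.650 = 2683.8 lb/h.
sugar mass fraction in L = 2683.8/4575 = 0.587.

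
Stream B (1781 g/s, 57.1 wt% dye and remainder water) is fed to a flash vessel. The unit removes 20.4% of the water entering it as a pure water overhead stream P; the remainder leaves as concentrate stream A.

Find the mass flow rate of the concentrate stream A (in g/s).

water entering = 1781×0.429 = 764.05 g/s; overhead removed = 0.204×764.05 = 155.87 g/s.
Concentrate = 1781 − 155.87 = 1625.1 g/s.

1625 g/s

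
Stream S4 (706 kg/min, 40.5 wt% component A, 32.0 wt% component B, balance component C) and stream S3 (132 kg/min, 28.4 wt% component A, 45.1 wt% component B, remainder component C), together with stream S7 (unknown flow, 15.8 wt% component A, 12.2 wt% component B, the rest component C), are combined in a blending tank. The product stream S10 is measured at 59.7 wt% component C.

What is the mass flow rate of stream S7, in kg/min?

Let S7 be the unknown flow. Total out = 838 + S7.
component C balance: 229.13 + 0.720·S7 = 0.597·(838 + S7)
(0.720 − 0.597)·S7 = 0.597×838 − 229.13 = 271.16
S7 = 271.16 / 0.123 = 2204.5 kg/min

2205 kg/min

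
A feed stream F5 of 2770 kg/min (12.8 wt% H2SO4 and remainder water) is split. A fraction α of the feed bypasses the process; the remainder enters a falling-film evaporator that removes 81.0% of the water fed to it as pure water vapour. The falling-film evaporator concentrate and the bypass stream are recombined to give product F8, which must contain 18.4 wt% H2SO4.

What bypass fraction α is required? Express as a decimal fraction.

0.569

All 2770×0.128 = 354.56 kg/min of H2SO4 reaches F8, so F8 = 354.56/0.184 = 1927 kg/min and vapour = 843.04 kg/min.
The evaporator receives (1−α)·2770 of feed at 0.872 water and removes 0.810 of that water:
0.810×0.872×(1−α)×2770 = 843.04
(1−α) = 843.04/1956.5 = 0.4309;  α = 0.5691.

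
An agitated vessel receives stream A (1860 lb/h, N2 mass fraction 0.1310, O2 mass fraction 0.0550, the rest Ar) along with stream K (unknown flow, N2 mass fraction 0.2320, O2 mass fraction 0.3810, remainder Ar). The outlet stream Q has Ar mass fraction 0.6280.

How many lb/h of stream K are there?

Let K be the unknown flow. Total out = 1860 + K.
Ar balance: 1514 + 0.387·K = 0.628·(1860 + K)
(0.387 − 0.628)·K = 0.628×1860 − 1514 = -345.96
K = -345.96 / -0.241 = 1435.5 lb/h

1436 lb/h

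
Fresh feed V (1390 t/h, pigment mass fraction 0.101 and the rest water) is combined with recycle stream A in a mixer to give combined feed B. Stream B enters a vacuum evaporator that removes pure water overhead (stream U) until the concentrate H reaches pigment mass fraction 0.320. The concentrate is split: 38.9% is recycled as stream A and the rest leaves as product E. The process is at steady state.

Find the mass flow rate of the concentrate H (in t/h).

718 t/h

Overall pigment balance (none leaves overhead): pigment in fresh feed = pigment in product, i.e. 1390×0.101 = (1−0.389)·H·0.320.
H = 140.39/(0.320×0.611) = 718.03 t/h.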